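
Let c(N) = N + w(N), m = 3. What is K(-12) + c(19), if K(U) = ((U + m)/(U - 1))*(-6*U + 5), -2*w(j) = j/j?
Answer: 1867/26 ≈ 71.808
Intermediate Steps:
w(j) = -1/2 (w(j) = -j/(2*j) = -1/2*1 = -1/2)
c(N) = -1/2 + N (c(N) = N - 1/2 = -1/2 + N)
K(U) = (3 + U)*(5 - 6*U)/(-1 + U) (K(U) = ((U + 3)/(U - 1))*(-6*U + 5) = ((3 + U)/(-1 + U))*(5 - 6*U) = (3 + U)*(5 - 6*U)/(-1 + U))
K(-12) + c(19) = (15 - 13*(-12) - 6*(-12)**2)/(-1 - 12) + (-1/2 + 19) = (15 + 156 - 6*144)/(-13) + 37/2 = -(15 + 156 - 864)/13 + 37/2 = -1/13*(-693) + 37/2 = 693/13 + 37/2 = 1867/26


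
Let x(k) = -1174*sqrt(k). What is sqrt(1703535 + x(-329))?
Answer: sqrt(1703535 - 1174*I*sqrt(329)) ≈ 1305.2 - 8.157*I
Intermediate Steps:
sqrt(1703535 + x(-329)) = sqrt(1703535 - 1174*I*sqrt(329))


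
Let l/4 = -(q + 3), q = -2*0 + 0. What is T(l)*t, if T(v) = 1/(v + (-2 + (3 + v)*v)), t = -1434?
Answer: -717/47 ≈ -15.255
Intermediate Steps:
q = 0 (q = 0 + 0 = 0)
l = -12 (l = 4*(-(0 + 3)) = 4*(-1*3) = 4*(-3) = -12)
T(v) = 1/(-2 + v + v*(3 + v)) (T(v) = 1/(v + (-2 + v*(3 + v))) = 1/(-2 + v + v*(3 + v)))
T(l)*t = -1434/(-2 + (-12)² + 4*(-12)) = -1434/(-2 + 144 - 48) = -1434/94 = (1/94)*(-1434) = -717/47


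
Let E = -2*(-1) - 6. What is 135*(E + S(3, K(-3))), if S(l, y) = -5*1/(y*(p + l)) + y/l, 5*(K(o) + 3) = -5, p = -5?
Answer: -6435/8 ≈ -804.38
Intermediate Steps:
K(o) = -4 (K(o) = -3 + (⅕)*(-5) = -3 - 1 = -4)
S(l, y) = y/l - 5/(y*(-5 + l)) (S(l, y) = -5*1/(y*(-5 + l)) + y/l = -5/(y*(-5 + l)) + y/l = y/l - 5/(y*(-5 + l)))
E = -4 (E = 2 - 6 = -4)
135*(E + S(3, K(-3))) = 135*(-4 + (-5*3 - 5*(-4)² + 3*(-4)²)/(3*(-4)*(-5 + 3))) = 135*(-4 + (⅓)*(-¼)*(-15 - 5*16 + 3*16)/(-2)) = 135*(-4 + (⅓)*(-¼)*(-½)*(-15 - 80 + 48)) = 135*(-4 + (⅓)*(-¼)*(-½)*(-47)) = 135*(-4 - 47/24) = 135*(-143/24) = -6435/8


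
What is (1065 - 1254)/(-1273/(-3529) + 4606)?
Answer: -666981/16255847 ≈ -0.041030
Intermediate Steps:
(1065 - 1254)/(-1273/(-3529) + 4606) = -189/(-1273*(-1/3529) + 4606) = -189/(1273/3529 + 4606) = -189/16255847/3529 = -189*3529/16255847 = -666981/16255847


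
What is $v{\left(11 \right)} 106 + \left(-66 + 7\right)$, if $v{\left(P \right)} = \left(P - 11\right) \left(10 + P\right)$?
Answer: $-59$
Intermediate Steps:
$v{\left(P \right)} = \left(-11 + P\right) \left(10 + P\right)$
$v{\left(11 \right)} 106 + \left(-66 + 7\right) = \left(-110 + 11^{2} - 11\right) 106 + \left(-66 + 7\right) = \left(-110 + 121 - 11\right) 106 - 59 = 0 \cdot 106 - 59 = 0 - 59 = -59$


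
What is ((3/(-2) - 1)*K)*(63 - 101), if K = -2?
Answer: -190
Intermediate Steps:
((3/(-2) - 1)*K)*(63 - 101) = ((3/(-2) - 1)*(-2))*(63 - 101) = ((3*(-½) - 1)*(-2))*(-38) = ((-3/2 - 1)*(-2))*(-38) = -5/2*(-2)*(-38) = 5*(-38) = -190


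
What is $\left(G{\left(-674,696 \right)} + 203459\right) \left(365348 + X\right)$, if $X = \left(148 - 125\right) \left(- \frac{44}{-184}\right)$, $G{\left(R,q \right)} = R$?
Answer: $\frac{148176418995}{2} \approx 7.4088 \cdot 10^{10}$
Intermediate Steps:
$X = \frac{11}{2}$ ($X = 23 \left(\left(-44\right) \left(- \frac{1}{184}\right)\right) = 23 \cdot \frac{11}{46} = \frac{11}{2} \approx 5.5$)
$\left(G{\left(-674,696 \right)} + 203459\right) \left(365348 + X\right) = \left(-674 + 203459\right) \left(365348 + \frac{11}{2}\right) = 202785 \cdot \frac{730707}{2} = \frac{148176418995}{2}$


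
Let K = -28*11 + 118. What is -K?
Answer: 190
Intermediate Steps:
K = -190 (K = -308 + 118 = -190)
-K = -1*(-190) = 190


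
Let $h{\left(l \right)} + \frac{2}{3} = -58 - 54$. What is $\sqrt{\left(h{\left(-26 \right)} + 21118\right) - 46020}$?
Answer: $\frac{2 i \sqrt{56283}}{3} \approx 158.16 i$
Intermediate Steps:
$h{\left(l \right)} = - \frac{338}{3}$ ($h{\left(l \right)} = - \frac{2}{3} - 112 = - \frac{338}{3}$)
$\sqrt{\left(h{\left(-26 \right)} + 21118\right) - 46020} = \sqrt{\left(- \frac{338}{3} + 21118\right) - 46020} = \sqrt{\frac{63016}{3} - 46020} = \sqrt{- \frac{75044}{3}} = \frac{2 i \sqrt{56283}}{3}$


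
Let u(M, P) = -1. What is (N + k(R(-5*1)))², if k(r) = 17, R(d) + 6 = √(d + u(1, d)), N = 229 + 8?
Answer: 64516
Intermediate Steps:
N = 237
R(d) = -6 + √(-1 + d) (R(d) = -6 + √(d - 1) = -6 + √(-1 + d))
(N + k(R(-5*1)))² = (237 + 17)² = 254² = 64516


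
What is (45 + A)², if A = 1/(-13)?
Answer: 341056/169 ≈ 2018.1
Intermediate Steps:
A = -1/13 ≈ -0.076923
(45 + A)² = (45 - 1/13)² = (584/13)² = 341056/169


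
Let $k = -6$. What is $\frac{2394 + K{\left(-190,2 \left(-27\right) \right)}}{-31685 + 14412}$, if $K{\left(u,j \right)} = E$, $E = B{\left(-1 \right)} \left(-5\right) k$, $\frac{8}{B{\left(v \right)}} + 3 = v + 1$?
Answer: $- \frac{2314}{17273} \approx -0.13397$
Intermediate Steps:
$B{\left(v \right)} = \frac{8}{-2 + v}$ ($B{\left(v \right)} = \frac{8}{-3 + \left(v + 1\right)} = \frac{8}{-3 + \left(1 + v\right)} = \frac{8}{-2 + v}$)
$E = -80$ ($E = \frac{8}{-2 - 1} \left(-5\right) \left(-6\right) = \frac{8}{-3} \left(-5\right) \left(-6\right) = 8 \left(- \frac{1}{3}\right) \left(-5\right) \left(-6\right) = \left(- \frac{8}{3}\right) \left(-5\right) \left(-6\right) = \frac{40}{3} \left(-6\right) = -80$)
$K{\left(u,j \right)} = -80$
$\frac{2394 + K{\left(-190,2 \left(-27\right) \right)}}{-31685 + 14412} = \frac{2394 - 80}{-31685 + 14412} = \frac{2314}{-17273} = 2314 \left(- \frac{1}{17273}\right) = - \frac{2314}{17273}$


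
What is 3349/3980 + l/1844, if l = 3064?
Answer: 4592569/1834780 ≈ 2.5031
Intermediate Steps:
3349/3980 + l/1844 = 3349/3980 + 3064/1844 = 3349*(1/3980) + 3064*(1/1844) = 3349/3980 + 766/461 = 4592569/1834780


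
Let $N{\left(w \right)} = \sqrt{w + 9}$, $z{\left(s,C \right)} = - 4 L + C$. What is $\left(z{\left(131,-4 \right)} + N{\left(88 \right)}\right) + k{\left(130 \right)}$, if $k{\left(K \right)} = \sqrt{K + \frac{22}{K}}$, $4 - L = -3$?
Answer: $-32 + \sqrt{97} + \frac{\sqrt{549965}}{65} \approx -10.742$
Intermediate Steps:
$L = 7$ ($L = 4 - -3 = 4 + 3 = 7$)
$z{\left(s,C \right)} = -28 + C$ ($z{\left(s,C \right)} = \left(-4\right) 7 + C = -28 + C$)
$N{\left(w \right)} = \sqrt{9 + w}$
$\left(z{\left(131,-4 \right)} + N{\left(88 \right)}\right) + k{\left(130 \right)} = \left(\left(-28 - 4\right) + \sqrt{9 + 88}\right) + \sqrt{130 + \frac{22}{130}} = \left(-32 + \sqrt{97}\right) + \sqrt{130 + 22 \cdot \frac{1}{130}} = \left(-32 + \sqrt{97}\right) + \sqrt{130 + \frac{11}{65}} = \left(-32 + \sqrt{97}\right) + \sqrt{\frac{8461}{65}} = \left(-32 + \sqrt{97}\right) + \frac{\sqrt{549965}}{65} = -32 + \sqrt{97} + \frac{\sqrt{549965}}{65}$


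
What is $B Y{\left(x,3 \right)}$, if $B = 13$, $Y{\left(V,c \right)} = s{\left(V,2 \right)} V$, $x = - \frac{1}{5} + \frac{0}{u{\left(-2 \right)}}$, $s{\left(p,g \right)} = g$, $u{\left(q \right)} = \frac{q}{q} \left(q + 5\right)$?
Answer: $- \frac{26}{5} \approx -5.2$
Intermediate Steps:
$u{\left(q \right)} = 5 + q$ ($u{\left(q \right)} = 1 \left(5 + q\right) = 5 + q$)
$x = - \frac{1}{5}$ ($x = - \frac{1}{5} + \frac{0}{5 - 2} = \left(-1\right) \frac{1}{5} + \frac{0}{3} = - \frac{1}{5} + 0 \cdot \frac{1}{3} = - \frac{1}{5} + 0 = - \frac{1}{5} \approx -0.2$)
$Y{\left(V,c \right)} = 2 V$
$B Y{\left(x,3 \right)} = 13 \cdot 2 \left(- \frac{1}{5}\right) = 13 \left(- \frac{2}{5}\right) = - \frac{26}{5}$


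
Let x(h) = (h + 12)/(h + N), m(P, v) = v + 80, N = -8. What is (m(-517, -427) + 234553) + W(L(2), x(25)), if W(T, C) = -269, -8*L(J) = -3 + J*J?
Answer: 233937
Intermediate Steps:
m(P, v) = 80 + v
x(h) = (12 + h)/(-8 + h) (x(h) = (h + 12)/(h - 8) = (12 + h)/(-8 + h))
L(J) = 3/8 - J**2/8 (L(J) = -(-3 + J*J)/8 = -(-3 + J**2)/8 = 3/8 - J**2/8)
(m(-517, -427) + 234553) + W(L(2), x(25)) = ((80 - 427) + 234553) - 269 = (-347 + 234553) - 269 = 234206 - 269 = 233937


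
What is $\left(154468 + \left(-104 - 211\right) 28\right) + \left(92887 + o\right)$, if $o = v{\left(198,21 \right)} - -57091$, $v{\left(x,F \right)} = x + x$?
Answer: $296022$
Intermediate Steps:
$v{\left(x,F \right)} = 2 x$
$o = 57487$ ($o = 2 \cdot 198 - -57091 = 396 + 57091 = 57487$)
$\left(154468 + \left(-104 - 211\right) 28\right) + \left(92887 + o\right) = \left(154468 + \left(-104 - 211\right) 28\right) + \left(92887 + 57487\right) = \left(154468 - 8820\right) + 150374 = 145648 + 150374 = 296022$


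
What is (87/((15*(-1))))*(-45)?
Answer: 261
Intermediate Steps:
(87/((15*(-1))))*(-45) = (87/(-15))*(-45) = (87*(-1/15))*(-45) = -29/5*(-45) = 261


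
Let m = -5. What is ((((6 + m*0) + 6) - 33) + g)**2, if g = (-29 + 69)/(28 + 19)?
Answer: 896809/2209 ≈ 405.98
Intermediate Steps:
g = 40/47 ≈ 0.85106
((((6 + m*0) + 6) - 33) + g)**2 = ((((6 - 5*0) + 6) - 33) + 40/47)**2 = ((((6 + 0) + 6) - 33) + 40/47)**2 = (((6 + 6) - 33) + 40/47)**2 = ((12 - 33) + 40/47)**2 = (-21 + 40/47)**2 = (-947/47)**2 = 896809/2209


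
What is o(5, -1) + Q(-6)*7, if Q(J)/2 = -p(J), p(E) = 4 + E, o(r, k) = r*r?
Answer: 53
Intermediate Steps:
o(r, k) = r²
Q(J) = -8 - 2*J (Q(J) = 2*(-(4 + J)) = 2*(-4 - J) = -8 - 2*J)
o(5, -1) + Q(-6)*7 = 5² + (-8 - 2*(-6))*7 = 25 + (-8 + 12)*7 = 25 + 4*7 = 25 + 28 = 53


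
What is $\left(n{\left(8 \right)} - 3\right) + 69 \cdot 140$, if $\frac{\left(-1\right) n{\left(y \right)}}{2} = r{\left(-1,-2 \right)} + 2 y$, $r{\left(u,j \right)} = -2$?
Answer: $9629$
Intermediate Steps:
$n{\left(y \right)} = 4 - 4 y$ ($n{\left(y \right)} = - 2 \left(-2 + 2 y\right) = 4 - 4 y$)
$\left(n{\left(8 \right)} - 3\right) + 69 \cdot 140 = \left(\left(4 - 32\right) - 3\right) + 69 \cdot 140 = \left(\left(4 - 32\right) - 3\right) + 9660 = \left(-28 - 3\right) + 9660 = -31 + 9660 = 9629$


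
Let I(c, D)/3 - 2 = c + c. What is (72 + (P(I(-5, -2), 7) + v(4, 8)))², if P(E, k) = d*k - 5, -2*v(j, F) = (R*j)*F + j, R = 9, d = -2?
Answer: 8649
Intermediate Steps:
v(j, F) = -j/2 - 9*F*j/2 (v(j, F) = -((9*j)*F + j)/2 = -(9*F*j + j)/2 = -(j + 9*F*j)/2 = -j/2 - 9*F*j/2)
I(c, D) = 6 + 6*c (I(c, D) = 6 + 3*(c + c) = 6 + 3*(2*c) = 6 + 6*c)
P(E, k) = -5 - 2*k (P(E, k) = -2*k - 5 = -5 - 2*k)
(72 + (P(I(-5, -2), 7) + v(4, 8)))² = (72 + ((-5 - 2*7) - ½*4*(1 + 9*8)))² = (72 + ((-5 - 14) - ½*4*(1 + 72)))² = (72 + (-19 - ½*4*73))² = (72 + (-19 - 146))² = (72 - 165)² = (-93)² = 8649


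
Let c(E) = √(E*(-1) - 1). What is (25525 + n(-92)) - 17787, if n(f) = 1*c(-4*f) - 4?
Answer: 7734 + 3*I*√41 ≈ 7734.0 + 19.209*I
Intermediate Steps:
c(E) = √(-1 - E) (c(E) = √(-E - 1) = √(-1 - E))
n(f) = -4 + √(-1 + 4*f) (n(f) = 1*√(-1 - (-4)*f) - 4 = 1*√(-1 + 4*f) - 4 = √(-1 + 4*f) - 4 = -4 + √(-1 + 4*f))
(25525 + n(-92)) - 17787 = (25525 + (-4 + √(-1 + 4*(-92)))) - 17787 = (25525 + (-4 + √(-1 - 368))) - 17787 = (25525 + (-4 + √(-369))) - 17787 = (25525 + (-4 + 3*I*√41)) - 17787 = (25521 + 3*I*√41) - 17787 = 7734 + 3*I*√41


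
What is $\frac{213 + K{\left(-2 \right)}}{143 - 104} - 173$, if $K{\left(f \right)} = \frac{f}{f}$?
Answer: $- \frac{6533}{39} \approx -167.51$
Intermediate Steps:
$K{\left(f \right)} = 1$
$\frac{213 + K{\left(-2 \right)}}{143 - 104} - 173 = \frac{213 + 1}{143 - 104} - 173 = \frac{214}{39} - 173 = - \frac{6533}{39}$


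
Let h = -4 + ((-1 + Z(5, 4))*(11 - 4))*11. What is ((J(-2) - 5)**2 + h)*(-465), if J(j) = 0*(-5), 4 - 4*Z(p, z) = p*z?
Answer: 169260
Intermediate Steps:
Z(p, z) = 1 - p*z/4
h = -389 (h = -4 + ((-1 + (1 - 1/4*5*4))*(11 - 4))*11 = -4 + ((-1 + (1 - 5))*7)*11 = -4 + ((-1 - 4)*7)*11 = -4 - 5*7*11 = -4 - 35*11 = -4 - 385 = -389)
J(j) = 0
((J(-2) - 5)**2 + h)*(-465) = ((0 - 5)**2 - 389)*(-465) = ((-5)**2 - 389)*(-465) = (25 - 389)*(-465) = -364*(-465) = 169260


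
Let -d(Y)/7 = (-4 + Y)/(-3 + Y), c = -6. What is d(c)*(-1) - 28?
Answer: -182/9 ≈ -20.222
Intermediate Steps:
d(Y) = -7*(-4 + Y)/(-3 + Y)
d(c)*(-1) - 28 = (7*(4 - 1*(-6))/(-3 - 6))*(-1) - 28 = (7*(4 + 6)/(-9))*(-1) - 28 = (7*(-1/9)*10)*(-1) - 28 = -70/9*(-1) - 28 = 70/9 - 28 = -182/9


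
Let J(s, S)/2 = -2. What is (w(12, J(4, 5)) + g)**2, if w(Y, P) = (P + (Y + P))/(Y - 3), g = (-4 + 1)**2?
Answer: 7225/81 ≈ 89.198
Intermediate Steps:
J(s, S) = -4 (J(s, S) = 2*(-2) = -4)
g = 9 (g = (-3)**2 = 9)
w(Y, P) = (Y + 2*P)/(-3 + Y) (w(Y, P) = (P + (P + Y))/(-3 + Y) = (Y + 2*P)/(-3 + Y))
(w(12, J(4, 5)) + g)**2 = ((12 + 2*(-4))/(-3 + 12) + 9)**2 = ((12 - 8)/9 + 9)**2 = ((1/9)*4 + 9)**2 = (4/9 + 9)**2 = (85/9)**2 = 7225/81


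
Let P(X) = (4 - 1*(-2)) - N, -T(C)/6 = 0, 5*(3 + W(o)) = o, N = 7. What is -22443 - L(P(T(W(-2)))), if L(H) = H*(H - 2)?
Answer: -22446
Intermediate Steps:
W(o) = -3 + o/5
T(C) = 0 (T(C) = -6*0 = 0)
P(X) = -1 (P(X) = (4 - 1*(-2)) - 1*7 = (4 + 2) - 7 = 6 - 7 = -1)
L(H) = H*(-2 + H)
-22443 - L(P(T(W(-2)))) = -22443 - (-1)*(-2 - 1) = -22443 - (-1)*(-3) = -22443 - 1*3 = -22443 - 3 = -22446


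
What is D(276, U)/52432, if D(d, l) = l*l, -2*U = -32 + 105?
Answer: 5329/209728 ≈ 0.025409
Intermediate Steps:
U = -73/2 (U = -(-32 + 105)/2 = -½*73 = -73/2 ≈ -36.500)
D(d, l) = l²
D(276, U)/52432 = (-73/2)²/52432 = (5329/4)*(1/52432) = 5329/209728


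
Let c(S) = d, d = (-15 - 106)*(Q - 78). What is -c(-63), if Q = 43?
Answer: -4235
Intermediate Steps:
d = 4235 (d = (-15 - 106)*(43 - 78) = -121*(-35) = 4235)
c(S) = 4235
-c(-63) = -1*4235 = -4235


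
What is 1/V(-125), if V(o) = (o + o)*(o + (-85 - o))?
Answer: 1/21250 ≈ 4.7059e-5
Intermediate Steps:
V(o) = -170*o (V(o) = (2*o)*(-85) = -170*o)
1/V(-125) = 1/(-170*(-125)) = 1/21250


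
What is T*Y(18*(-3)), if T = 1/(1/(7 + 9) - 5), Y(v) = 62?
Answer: -992/79 ≈ -12.557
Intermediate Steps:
T = -16/79 (T = 1/(1/16 - 5) = 1/(-79/16) = -16/79 ≈ -0.20253)
T*Y(18*(-3)) = -16/79*62 = -992/79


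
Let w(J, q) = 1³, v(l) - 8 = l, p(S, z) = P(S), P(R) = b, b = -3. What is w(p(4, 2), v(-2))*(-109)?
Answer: -109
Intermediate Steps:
P(R) = -3
p(S, z) = -3
v(l) = 8 + l
w(J, q) = 1
w(p(4, 2), v(-2))*(-109) = 1*(-109) = -109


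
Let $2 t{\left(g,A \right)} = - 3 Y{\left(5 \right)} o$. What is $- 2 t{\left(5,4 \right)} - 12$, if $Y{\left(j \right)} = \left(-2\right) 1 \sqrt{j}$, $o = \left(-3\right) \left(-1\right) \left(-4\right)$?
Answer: $-12 + 72 \sqrt{5} \approx 149.0$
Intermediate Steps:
$o = -12$ ($o = 3 \left(-4\right) = -12$)
$Y{\left(j \right)} = - 2 \sqrt{j}$
$t{\left(g,A \right)} = - 36 \sqrt{5}$ ($t{\left(g,A \right)} = \frac{- 3 \left(- 2 \sqrt{5}\right) \left(-12\right)}{2} = \frac{6 \sqrt{5} \left(-12\right)}{2} = \frac{\left(-72\right) \sqrt{5}}{2} = - 36 \sqrt{5}$)
$- 2 t{\left(5,4 \right)} - 12 = - 2 \left(- 36 \sqrt{5}\right) - 12 = 72 \sqrt{5} - 12 = -12 + 72 \sqrt{5}$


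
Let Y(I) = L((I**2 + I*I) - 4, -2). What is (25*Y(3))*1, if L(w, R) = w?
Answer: 350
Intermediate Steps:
Y(I) = -4 + 2*I**2 (Y(I) = (I**2 + I*I) - 4 = (I**2 + I**2) - 4 = 2*I**2 - 4 = -4 + 2*I**2)
(25*Y(3))*1 = (25*(-4 + 2*3**2))*1 = (25*(-4 + 2*9))*1 = (25*(-4 + 18))*1 = (25*14)*1 = 350*1 = 350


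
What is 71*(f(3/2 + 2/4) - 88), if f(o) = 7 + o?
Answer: -5609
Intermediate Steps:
71*(f(3/2 + 2/4) - 88) = 71*((7 + (3/2 + 2/4)) - 88) = 71*((7 + (3*(1/2) + 2*(1/4))) - 88) = 71*((7 + (3/2 + 1/2)) - 88) = 71*((7 + 2) - 88) = 71*(9 - 88) = 71*(-79) = -5609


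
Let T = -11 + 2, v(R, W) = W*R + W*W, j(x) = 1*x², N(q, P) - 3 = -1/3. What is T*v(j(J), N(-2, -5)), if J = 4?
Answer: -448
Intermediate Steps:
N(q, P) = 8/3 (N(q, P) = 3 - 1/3 = 3 - 1*⅓ = 3 - ⅓ = 8/3)
j(x) = x²
v(R, W) = W² + R*W (v(R, W) = R*W + W² = W² + R*W)
T = -9
T*v(j(J), N(-2, -5)) = -24*(4² + 8/3) = -24*(16 + 8/3) = -24*56/3 = -9*448/9 = -448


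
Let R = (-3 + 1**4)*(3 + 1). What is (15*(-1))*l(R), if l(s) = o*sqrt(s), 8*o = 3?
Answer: -45*I*sqrt(2)/4 ≈ -15.91*I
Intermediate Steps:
o = 3/8 (o = (1/8)*3 = 3/8 ≈ 0.37500)
R = -8 (R = (-3 + 1)*4 = -2*4 = -8)
l(s) = 3*sqrt(s)/8
(15*(-1))*l(R) = (15*(-1))*(3*sqrt(-8)/8) = -45*2*I*sqrt(2)/8 = -45*I*sqrt(2)/4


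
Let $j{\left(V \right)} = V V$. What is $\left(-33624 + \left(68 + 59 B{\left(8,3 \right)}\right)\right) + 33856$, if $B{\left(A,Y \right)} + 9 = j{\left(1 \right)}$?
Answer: $-172$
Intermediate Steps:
$j{\left(V \right)} = V^{2}$
$B{\left(A,Y \right)} = -8$ ($B{\left(A,Y \right)} = -9 + 1^{2} = -9 + 1 = -8$)
$\left(-33624 + \left(68 + 59 B{\left(8,3 \right)}\right)\right) + 33856 = \left(-33624 + \left(68 + 59 \left(-8\right)\right)\right) + 33856 = \left(-33624 + \left(68 - 472\right)\right) + 33856 = \left(-33624 - 404\right) + 33856 = -34028 + 33856 = -172$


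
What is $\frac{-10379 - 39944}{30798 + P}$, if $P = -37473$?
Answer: $\frac{50323}{6675} \approx 7.539$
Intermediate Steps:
$\frac{-10379 - 39944}{30798 + P} = \frac{-10379 - 39944}{30798 - 37473} = - \frac{50323}{-6675} = \left(-50323\right) \left(- \frac{1}{6675}\right) = \frac{50323}{6675}$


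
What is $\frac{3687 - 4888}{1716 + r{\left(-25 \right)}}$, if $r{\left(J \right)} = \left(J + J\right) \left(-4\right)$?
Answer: $- \frac{1201}{1916} \approx -0.62683$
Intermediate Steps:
$r{\left(J \right)} = - 8 J$ ($r{\left(J \right)} = 2 J \left(-4\right) = - 8 J$)
$\frac{3687 - 4888}{1716 + r{\left(-25 \right)}} = \frac{3687 - 4888}{1716 - -200} = - \frac{1201}{1716 + 200} = - \frac{1201}{1916}$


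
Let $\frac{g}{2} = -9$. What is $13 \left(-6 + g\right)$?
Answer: $-312$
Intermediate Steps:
$g = -18$ ($g = 2 \left(-9\right) = -18$)
$13 \left(-6 + g\right) = 13 \left(-6 - 18\right) = 13 \left(-24\right) = -312$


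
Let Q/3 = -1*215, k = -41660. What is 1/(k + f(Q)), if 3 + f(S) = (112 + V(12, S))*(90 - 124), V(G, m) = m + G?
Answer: -1/23949 ≈ -4.1755e-5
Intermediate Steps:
V(G, m) = G + m
Q = -645 (Q = 3*(-1*215) = 3*(-215) = -645)
f(S) = -4219 - 34*S (f(S) = -3 + (112 + (12 + S))*(90 - 124) = -3 + (124 + S)*(-34) = -3 + (-4216 - 34*S) = -4219 - 34*S)
1/(k + f(Q)) = 1/(-41660 + (-4219 - 34*(-645))) = 1/(-41660 + (-4219 + 21930)) = 1/(-41660 + 17711) = 1/(-23949) = -1/23949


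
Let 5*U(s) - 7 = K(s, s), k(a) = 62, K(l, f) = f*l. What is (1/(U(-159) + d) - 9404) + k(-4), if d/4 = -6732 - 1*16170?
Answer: -4042769189/432752 ≈ -9342.0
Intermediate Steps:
U(s) = 7/5 + s**2/5 (U(s) = 7/5 + (s*s)/5 = 7/5 + s**2/5)
d = -91608 (d = 4*(-6732 - 1*16170) = 4*(-6732 - 16170) = 4*(-22902) = -91608)
(1/(U(-159) + d) - 9404) + k(-4) = (1/((7/5 + (1/5)*(-159)**2) - 91608) - 9404) + 62 = (1/((7/5 + (1/5)*25281) - 91608) - 9404) + 62 = (1/((7/5 + 25281/5) - 91608) - 9404) + 62 = (1/(25288/5 - 91608) - 9404) + 62 = (1/(-432752/5) - 9404) + 62 = (-5/432752 - 9404) + 62 = -4069599813/432752 + 62 = -4042769189/432752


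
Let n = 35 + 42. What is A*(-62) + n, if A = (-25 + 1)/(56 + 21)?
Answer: 7417/77 ≈ 96.325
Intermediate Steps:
A = -24/77 ≈ -0.31169
n = 77
A*(-62) + n = -24/77*(-62) + 77 = 1488/77 + 77 = 7417/77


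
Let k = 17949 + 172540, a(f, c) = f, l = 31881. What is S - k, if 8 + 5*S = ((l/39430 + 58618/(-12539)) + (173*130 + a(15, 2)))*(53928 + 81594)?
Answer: 753595361817844004/1236031925 ≈ 6.0969e+8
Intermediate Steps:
k = 190489
S = 753830812303205329/1236031925 (S = -8/5 + (((31881/39430 + 58618/(-12539)) + (173*130 + 15))*(53928 + 81594))/5 = -8/5 + (((31881*(1/39430) + 58618*(-1/12539)) + (22490 + 15))*135522)/5 = -8/5 + (((31881/39430 - 58618/12539) + 22505)*135522)/5 = -8/5 + ((-1911551881/494412770 + 22505)*135522)/5 = -8/5 + ((11124847836969/494412770)*135522)/5 = -8/5 + (⅕)*(753830814280856409/247206385) = -8/5 + 753830814280856409/1236031925 = 753830812303205329/1236031925 ≈ 6.0988e+8)
S - k = 753830812303205329/1236031925 - 1*190489 = 753830812303205329/1236031925 - 190489 = 753595361817844004/1236031925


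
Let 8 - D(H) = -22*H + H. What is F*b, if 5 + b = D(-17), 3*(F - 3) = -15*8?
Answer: 13098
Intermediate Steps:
F = -37 (F = 3 + (-15*8)/3 = 3 + (⅓)*(-120) = 3 - 40 = -37)
D(H) = 8 + 21*H (D(H) = 8 - (-22*H + H) = 8 - (-21)*H = 8 + 21*H)
b = -354 (b = -5 + (8 + 21*(-17)) = -5 + (8 - 357) = -5 - 349 = -354)
F*b = -37*(-354) = 13098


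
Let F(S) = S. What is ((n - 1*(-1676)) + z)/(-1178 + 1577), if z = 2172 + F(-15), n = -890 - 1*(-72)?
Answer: 1005/133 ≈ 7.5564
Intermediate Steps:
n = -818 (n = -890 + 72 = -818)
z = 2157 (z = 2172 - 15 = 2157)
((n - 1*(-1676)) + z)/(-1178 + 1577) = ((-818 - 1*(-1676)) + 2157)/(-1178 + 1577) = ((-818 + 1676) + 2157)/399 = (858 + 2157)*(1/399) = 3015*(1/399) = 1005/133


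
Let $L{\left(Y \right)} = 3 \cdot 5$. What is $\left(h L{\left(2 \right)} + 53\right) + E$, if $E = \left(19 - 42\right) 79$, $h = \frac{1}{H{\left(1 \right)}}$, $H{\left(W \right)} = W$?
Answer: $-1749$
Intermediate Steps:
$L{\left(Y \right)} = 15$
$h = 1$ ($h = 1^{-1} = 1$)
$E = -1817$ ($E = \left(-23\right) 79 = -1817$)
$\left(h L{\left(2 \right)} + 53\right) + E = \left(1 \cdot 15 + 53\right) - 1817 = \left(15 + 53\right) - 1817 = 68 - 1817 = -1749$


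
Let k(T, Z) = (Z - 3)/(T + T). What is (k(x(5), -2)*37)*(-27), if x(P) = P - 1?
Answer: 4995/8 ≈ 624.38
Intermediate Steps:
x(P) = -1 + P
k(T, Z) = (-3 + Z)/(2*T) (k(T, Z) = (-3 + Z)/((2*T)) = (-3 + Z)*(1/(2*T)) = (-3 + Z)/(2*T))
(k(x(5), -2)*37)*(-27) = (((-3 - 2)/(2*(-1 + 5)))*37)*(-27) = (((½)*(-5)/4)*37)*(-27) = (((½)*(¼)*(-5))*37)*(-27) = -5/8*37*(-27) = -185/8*(-27) = 4995/8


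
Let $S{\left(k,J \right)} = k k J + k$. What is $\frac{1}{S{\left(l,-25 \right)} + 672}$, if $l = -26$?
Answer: $- \frac{1}{16254} \approx -6.1523 \cdot 10^{-5}$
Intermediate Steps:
$S{\left(k,J \right)} = k + J k^{2}$ ($S{\left(k,J \right)} = k^{2} J + k = J k^{2} + k = k + J k^{2}$)
$\frac{1}{S{\left(l,-25 \right)} + 672} = \frac{1}{- 26 \left(1 - -650\right) + 672} = \frac{1}{- 26 \left(1 + 650\right) + 672} = \frac{1}{\left(-26\right) 651 + 672} = \frac{1}{-16926 + 672} = \frac{1}{-16254} = - \frac{1}{16254}$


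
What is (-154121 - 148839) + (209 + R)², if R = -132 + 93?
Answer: -274060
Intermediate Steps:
R = -39
(-154121 - 148839) + (209 + R)² = (-154121 - 148839) + (209 - 39)² = -302960 + 170² = -302960 + 28900 = -274060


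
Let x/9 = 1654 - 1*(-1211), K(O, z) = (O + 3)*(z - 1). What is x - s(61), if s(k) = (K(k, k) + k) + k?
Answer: 21823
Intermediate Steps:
K(O, z) = (-1 + z)*(3 + O) (K(O, z) = (3 + O)*(-1 + z) = (-1 + z)*(3 + O))
s(k) = -3 + k² + 4*k (s(k) = ((-3 - k + 3*k + k*k) + k) + k = ((-3 - k + 3*k + k²) + k) + k = ((-3 + k² + 2*k) + k) + k = (-3 + k² + 3*k) + k = -3 + k² + 4*k)
x = 25785 (x = 9*(1654 - 1*(-1211)) = 9*(1654 + 1211) = 9*2865 = 25785)
x - s(61) = 25785 - (-3 + 61² + 4*61) = 25785 - (-3 + 3721 + 244) = 25785 - 1*3962 = 25785 - 3962 = 21823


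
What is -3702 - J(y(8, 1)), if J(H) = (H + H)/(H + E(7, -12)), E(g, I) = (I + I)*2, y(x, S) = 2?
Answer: -85144/23 ≈ -3701.9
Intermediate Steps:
E(g, I) = 4*I (E(g, I) = (2*I)*2 = 4*I)
J(H) = 2*H/(-48 + H) (J(H) = (H + H)/(H + 4*(-12)) = (2*H)/(H - 48) = (2*H)/(-48 + H) = 2*H/(-48 + H))
-3702 - J(y(8, 1)) = -3702 - 2*2/(-48 + 2) = -3702 - 2*2/(-46) = -3702 - 2*2*(-1)/46 = -3702 - 1*(-2/23) = -3702 + 2/23 = -85144/23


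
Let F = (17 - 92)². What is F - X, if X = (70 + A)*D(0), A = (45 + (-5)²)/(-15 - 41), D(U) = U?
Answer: 5625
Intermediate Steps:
A = -5/4 (A = (45 + 25)/(-56) = 70*(-1/56) = -5/4 ≈ -1.2500)
F = 5625 (F = (-75)² = 5625)
X = 0 (X = (70 - 5/4)*0 = (275/4)*0 = 0)
F - X = 5625 - 1*0 = 5625 + 0 = 5625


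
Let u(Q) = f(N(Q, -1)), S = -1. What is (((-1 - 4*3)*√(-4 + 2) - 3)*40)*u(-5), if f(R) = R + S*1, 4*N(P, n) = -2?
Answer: 180 + 780*I*√2 ≈ 180.0 + 1103.1*I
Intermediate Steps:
N(P, n) = -½ (N(P, n) = (¼)*(-2) = -½)
f(R) = -1 + R (f(R) = R - 1*1 = R - 1 = -1 + R)
u(Q) = -3/2 (u(Q) = -1 - ½ = -3/2)
(((-1 - 4*3)*√(-4 + 2) - 3)*40)*u(-5) = (((-1 - 4*3)*√(-4 + 2) - 3)*40)*(-3/2) = (((-1 - 12)*√(-2) - 3)*40)*(-3/2) = ((-13*I*√2 - 3)*40)*(-3/2) = ((-3 - 13*I*√2)*40)*(-3/2) = (-120 - 520*I*√2)*(-3/2) = 180 + 780*I*√2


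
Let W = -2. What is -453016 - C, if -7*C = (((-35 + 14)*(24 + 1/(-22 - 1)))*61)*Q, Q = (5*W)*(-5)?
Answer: -15461018/23 ≈ -6.7222e+5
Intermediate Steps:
Q = 50 (Q = (5*(-2))*(-5) = -10*(-5) = 50)
C = 5041650/23 (C = -((-35 + 14)*(24 + 1/(-22 - 1)))*61*50/7 = --21*(24 + 1/(-23))*61*50/7 = --21*(24 - 1/23)*61*50/7 = --21*551/23*61*50/7 = -(-11571/23*61)*50/7 = -(-100833)*50/23 = -⅐*(-35291550/23) = 5041650/23 ≈ 2.1920e+5)
-453016 - C = -453016 - 1*5041650/23 = -453016 - 5041650/23 = -15461018/23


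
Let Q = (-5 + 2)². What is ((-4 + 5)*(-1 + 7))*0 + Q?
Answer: 9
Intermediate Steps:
Q = 9 (Q = (-3)² = 9)
((-4 + 5)*(-1 + 7))*0 + Q = ((-4 + 5)*(-1 + 7))*0 + 9 = (1*6)*0 + 9 = 6*0 + 9 = 0 + 9 = 9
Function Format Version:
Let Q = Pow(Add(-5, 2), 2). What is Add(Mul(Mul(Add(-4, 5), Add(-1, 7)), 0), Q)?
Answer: 9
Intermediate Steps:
Q = 9 (Q = Pow(-3, 2) = 9)
Add(Mul(Mul(Add(-4, 5), Add(-1, 7)), 0), Q) = Add(Mul(Mul(Add(-4, 5), Add(-1, 7)), 0), 9) = Add(Mul(Mul(1, 6), 0), 9) = Add(Mul(6, 0), 9) = Add(0, 9) = 9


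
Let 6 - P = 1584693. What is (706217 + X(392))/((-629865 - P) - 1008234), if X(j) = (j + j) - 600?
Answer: -235467/17804 ≈ -13.226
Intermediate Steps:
P = -1584687 (P = 6 - 1*1584693 = 6 - 1584693 = -1584687)
X(j) = -600 + 2*j (X(j) = 2*j - 600 = -600 + 2*j)
(706217 + X(392))/((-629865 - P) - 1008234) = (706217 + (-600 + 2*392))/((-629865 - 1*(-1584687)) - 1008234) = (706217 + (-600 + 784))/((-629865 + 1584687) - 1008234) = (706217 + 184)/(954822 - 1008234) = 706401/(-53412) = 706401*(-1/53412) = -235467/17804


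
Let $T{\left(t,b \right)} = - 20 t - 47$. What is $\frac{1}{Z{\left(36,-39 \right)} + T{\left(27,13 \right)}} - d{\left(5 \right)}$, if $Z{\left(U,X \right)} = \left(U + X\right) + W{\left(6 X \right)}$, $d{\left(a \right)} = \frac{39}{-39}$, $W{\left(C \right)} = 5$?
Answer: $\frac{584}{585} \approx 0.99829$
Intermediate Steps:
$d{\left(a \right)} = -1$ ($d{\left(a \right)} = 39 \left(- \frac{1}{39}\right) = -1$)
$Z{\left(U,X \right)} = 5 + U + X$ ($Z{\left(U,X \right)} = \left(U + X\right) + 5 = 5 + U + X$)
$T{\left(t,b \right)} = -47 - 20 t$
$\frac{1}{Z{\left(36,-39 \right)} + T{\left(27,13 \right)}} - d{\left(5 \right)} = \frac{1}{\left(5 + 36 - 39\right) - 587} - -1 = \frac{1}{2 - 587} + 1 = \frac{1}{-585} + 1 = - \frac{1}{585} + 1 = \frac{584}{585}$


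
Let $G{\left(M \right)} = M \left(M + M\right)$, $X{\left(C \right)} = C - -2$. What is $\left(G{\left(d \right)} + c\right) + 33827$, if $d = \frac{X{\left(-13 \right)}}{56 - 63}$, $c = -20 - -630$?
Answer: $\frac{1687655}{49} \approx 34442.0$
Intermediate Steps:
$X{\left(C \right)} = 2 + C$ ($X{\left(C \right)} = C + 2 = 2 + C$)
$c = 610$ ($c = -20 + 630 = 610$)
$d = \frac{11}{7}$ ($d = \frac{2 - 13}{56 - 63} = - \frac{11}{-7} = \left(-11\right) \left(- \frac{1}{7}\right) = \frac{11}{7} \approx 1.5714$)
$G{\left(M \right)} = 2 M^{2}$ ($G{\left(M \right)} = M 2 M = 2 M^{2}$)
$\left(G{\left(d \right)} + c\right) + 33827 = \left(2 \left(\frac{11}{7}\right)^{2} + 610\right) + 33827 = \left(2 \cdot \frac{121}{49} + 610\right) + 33827 = \left(\frac{242}{49} + 610\right) + 33827 = \frac{30132}{49} + 33827 = \frac{1687655}{49}$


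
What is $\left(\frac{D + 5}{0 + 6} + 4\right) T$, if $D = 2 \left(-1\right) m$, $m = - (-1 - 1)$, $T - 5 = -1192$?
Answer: $- \frac{29675}{6} \approx -4945.8$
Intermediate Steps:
$T = -1187$ ($T = 5 - 1192 = -1187$)
$m = 2$ ($m = \left(-1\right) \left(-2\right) = 2$)
$D = -4$ ($D = 2 \left(-1\right) 2 = \left(-2\right) 2 = -4$)
$\left(\frac{D + 5}{0 + 6} + 4\right) T = \left(\frac{-4 + 5}{0 + 6} + 4\right) \left(-1187\right) = \left(1 \cdot \frac{1}{6} + 4\right) \left(-1187\right) = \left(\frac{1}{6} + 4\right) \left(-1187\right) = \frac{25}{6} \left(-1187\right) = - \frac{29675}{6}$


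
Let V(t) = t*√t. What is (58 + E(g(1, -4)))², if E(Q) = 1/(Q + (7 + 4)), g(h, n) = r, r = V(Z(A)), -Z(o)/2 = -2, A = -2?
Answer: 1216609/361 ≈ 3370.1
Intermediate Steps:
Z(o) = 4 (Z(o) = -2*(-2) = 4)
V(t) = t^(3/2)
r = 8 (r = 4^(3/2) = 8)
g(h, n) = 8
E(Q) = 1/(11 + Q) (E(Q) = 1/(Q + 11) = 1/(11 + Q))
(58 + E(g(1, -4)))² = (58 + 1/(11 + 8))² = (58 + 1/19)² = (1103/19)² = 1216609/361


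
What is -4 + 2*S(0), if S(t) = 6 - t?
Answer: 8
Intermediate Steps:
-4 + 2*S(0) = -4 + 2*(6 - 1*0) = -4 + 2*(6 + 0) = -4 + 2*6 = -4 + 12 = 8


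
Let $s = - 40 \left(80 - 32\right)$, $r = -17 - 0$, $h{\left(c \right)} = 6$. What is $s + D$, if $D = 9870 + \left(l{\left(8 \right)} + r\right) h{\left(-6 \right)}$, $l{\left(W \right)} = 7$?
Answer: $7890$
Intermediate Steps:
$r = -17$ ($r = -17 + 0 = -17$)
$D = 9810$ ($D = 9870 + \left(7 - 17\right) 6 = 9870 - 60 = 9810$)
$s = -1920$ ($s = \left(-40\right) 48 = -1920$)
$s + D = -1920 + 9810 = 7890$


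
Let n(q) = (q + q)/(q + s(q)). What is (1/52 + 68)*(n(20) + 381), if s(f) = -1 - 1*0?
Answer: 25745823/988 ≈ 26059.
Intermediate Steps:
s(f) = -1 (s(f) = -1 + 0 = -1)
n(q) = 2*q/(-1 + q) (n(q) = (q + q)/(q - 1) = (2*q)/(-1 + q) = 2*q/(-1 + q))
(1/52 + 68)*(n(20) + 381) = (1/52 + 68)*(2*20/(-1 + 20) + 381) = (1/52 + 68)*(2*20/19 + 381) = 3537*(2*20*(1/19) + 381)/52 = 3537*(40/19 + 381)/52 = (3537/52)*(7279/19) = 25745823/988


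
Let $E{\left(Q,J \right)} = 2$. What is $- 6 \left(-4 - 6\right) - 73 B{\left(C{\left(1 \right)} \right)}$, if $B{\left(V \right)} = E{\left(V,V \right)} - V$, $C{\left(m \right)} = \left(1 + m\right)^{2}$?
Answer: $206$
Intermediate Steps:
$B{\left(V \right)} = 2 - V$
$- 6 \left(-4 - 6\right) - 73 B{\left(C{\left(1 \right)} \right)} = - 6 \left(-4 - 6\right) - 73 \left(2 - \left(1 + 1\right)^{2}\right) = \left(-6\right) \left(-10\right) - 73 \left(2 - 2^{2}\right) = 60 - 73 \left(2 - 4\right) = 60 - -146 = 60 + 146 = 206$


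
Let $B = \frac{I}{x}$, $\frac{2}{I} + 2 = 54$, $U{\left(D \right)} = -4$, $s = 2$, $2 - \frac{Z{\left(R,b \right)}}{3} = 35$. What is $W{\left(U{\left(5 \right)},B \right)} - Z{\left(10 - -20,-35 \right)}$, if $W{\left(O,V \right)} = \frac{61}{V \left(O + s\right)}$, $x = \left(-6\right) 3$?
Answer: $14373$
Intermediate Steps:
$Z{\left(R,b \right)} = -99$ ($Z{\left(R,b \right)} = 6 - 105 = -99$)
$x = -18$
$I = \frac{1}{26}$ ($I = \frac{2}{-2 + 54} = \frac{2}{52} = 2 \cdot \frac{1}{52} = \frac{1}{26} \approx 0.038462$)
$B = - \frac{1}{468}$ ($B = \frac{1}{26 \left(-18\right)} = \frac{1}{26} \left(- \frac{1}{18}\right) = - \frac{1}{468} \approx -0.0021368$)
$W{\left(O,V \right)} = \frac{61}{V \left(2 + O\right)}$ ($W{\left(O,V \right)} = \frac{61}{V \left(O + 2\right)} = \frac{61}{V \left(2 + O\right)}$)
$W{\left(U{\left(5 \right)},B \right)} - Z{\left(10 - -20,-35 \right)} = \frac{61}{\left(- \frac{1}{468}\right) \left(2 - 4\right)} - -99 = 61 \left(-468\right) \frac{1}{-2} + 99 = 61 \left(-468\right) \left(- \frac{1}{2}\right) + 99 = 14274 + 99 = 14373$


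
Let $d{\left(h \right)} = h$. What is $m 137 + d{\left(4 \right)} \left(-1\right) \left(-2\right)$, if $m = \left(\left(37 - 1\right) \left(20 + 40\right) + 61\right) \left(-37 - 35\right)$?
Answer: $-21907936$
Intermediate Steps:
$m = -159912$ ($m = \left(36 \cdot 60 + 61\right) \left(-72\right) = \left(2160 + 61\right) \left(-72\right) = 2221 \left(-72\right) = -159912$)
$m 137 + d{\left(4 \right)} \left(-1\right) \left(-2\right) = \left(-159912\right) 137 + 4 \left(-1\right) \left(-2\right) = -21907944 - -8 = -21907944 + 8 = -21907936$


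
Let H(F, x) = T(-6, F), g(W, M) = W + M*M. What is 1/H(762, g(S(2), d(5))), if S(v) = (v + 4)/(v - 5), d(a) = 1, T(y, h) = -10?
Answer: -1/10 ≈ -0.10000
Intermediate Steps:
S(v) = (4 + v)/(-5 + v)
g(W, M) = W + M**2
H(F, x) = -10
1/H(762, g(S(2), d(5))) = 1/(-10) = -1/10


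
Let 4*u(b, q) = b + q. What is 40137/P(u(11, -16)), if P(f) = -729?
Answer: -13379/243 ≈ -55.058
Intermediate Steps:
u(b, q) = b/4 + q/4 (u(b, q) = (b + q)/4 = b/4 + q/4)
40137/P(u(11, -16)) = 40137/(-729) = 40137*(-1/729) = -13379/243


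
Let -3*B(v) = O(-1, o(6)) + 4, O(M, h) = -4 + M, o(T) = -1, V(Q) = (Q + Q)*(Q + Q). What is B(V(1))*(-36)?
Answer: -12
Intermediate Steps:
V(Q) = 4*Q² (V(Q) = (2*Q)*(2*Q) = 4*Q²)
B(v) = ⅓ (B(v) = -((-4 - 1) + 4)/3 = -(-5 + 4)/3 = -⅓*(-1) = ⅓)
B(V(1))*(-36) = (⅓)*(-36) = -12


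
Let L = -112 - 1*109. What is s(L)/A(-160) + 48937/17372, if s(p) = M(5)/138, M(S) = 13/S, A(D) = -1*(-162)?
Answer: 341900231/121365135 ≈ 2.8171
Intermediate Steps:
L = -221 (L = -112 - 109 = -221)
A(D) = 162
s(p) = 13/690 (s(p) = (13/5)/138 = (13*(⅕))*(1/138) = (13/5)*(1/138) = 13/690)
s(L)/A(-160) + 48937/17372 = (13/690)/162 + 48937/17372 = (13/690)*(1/162) + 48937*(1/17372) = 13/111780 + 48937/17372 = 341900231/121365135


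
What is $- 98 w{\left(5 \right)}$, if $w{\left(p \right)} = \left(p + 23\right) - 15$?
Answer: $-1274$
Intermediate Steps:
$w{\left(p \right)} = 8 + p$ ($w{\left(p \right)} = \left(23 + p\right) - 15 = 8 + p$)
$- 98 w{\left(5 \right)} = - 98 \left(8 + 5\right) = \left(-98\right) 13 = -1274$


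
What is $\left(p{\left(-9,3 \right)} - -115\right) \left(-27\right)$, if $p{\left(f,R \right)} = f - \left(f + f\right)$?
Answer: $-3348$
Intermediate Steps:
$p{\left(f,R \right)} = - f$ ($p{\left(f,R \right)} = f - 2 f = - f$)
$\left(p{\left(-9,3 \right)} - -115\right) \left(-27\right) = \left(\left(-1\right) \left(-9\right) - -115\right) \left(-27\right) = \left(9 + 115\right) \left(-27\right) = 124 \left(-27\right) = -3348$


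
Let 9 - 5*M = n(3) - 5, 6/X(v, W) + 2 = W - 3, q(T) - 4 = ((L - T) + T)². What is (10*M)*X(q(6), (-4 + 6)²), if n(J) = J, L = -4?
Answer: -132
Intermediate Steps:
q(T) = 20 (q(T) = 4 + ((-4 - T) + T)² = 4 + (-4)² = 4 + 16 = 20)
X(v, W) = 6/(-5 + W) (X(v, W) = 6/(-2 + (W - 3)) = 6/(-2 + (-3 + W)) = 6/(-5 + W))
M = 11/5 (M = 9/5 - (3 - 5)/5 = 9/5 - ⅕*(-2) = 9/5 + ⅖ = 11/5 ≈ 2.2000)
(10*M)*X(q(6), (-4 + 6)²) = (10*(11/5))*(6/(-5 + (-4 + 6)²)) = 22*(6/(-5 + 2²)) = 22*(6/(-5 + 4)) = 22*(6/(-1)) = 22*(6*(-1)) = 22*(-6) = -132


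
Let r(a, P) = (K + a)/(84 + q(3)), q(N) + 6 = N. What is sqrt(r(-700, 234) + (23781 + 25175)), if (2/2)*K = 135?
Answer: sqrt(3964871)/9 ≈ 221.24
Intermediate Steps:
K = 135
q(N) = -6 + N
r(a, P) = 5/3 + a/81 (r(a, P) = (135 + a)/(84 + (-6 + 3)) = (135 + a)/(84 - 3) = (135 + a)/81 = (135 + a)*(1/81) = 5/3 + a/81)
sqrt(r(-700, 234) + (23781 + 25175)) = sqrt((5/3 + (1/81)*(-700)) + (23781 + 25175)) = sqrt((5/3 - 700/81) + 48956) = sqrt(-565/81 + 48956) = sqrt(3964871/81) = sqrt(3964871)/9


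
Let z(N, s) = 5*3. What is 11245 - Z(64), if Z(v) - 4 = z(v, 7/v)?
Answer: 11226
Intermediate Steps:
z(N, s) = 15
Z(v) = 19 (Z(v) = 4 + 15 = 19)
11245 - Z(64) = 11245 - 1*19 = 11245 - 19 = 11226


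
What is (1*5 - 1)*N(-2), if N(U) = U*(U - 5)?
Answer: 56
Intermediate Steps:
N(U) = U*(-5 + U)
(1*5 - 1)*N(-2) = (1*5 - 1)*(-2*(-5 - 2)) = (5 - 1)*(-2*(-7)) = 4*14 = 56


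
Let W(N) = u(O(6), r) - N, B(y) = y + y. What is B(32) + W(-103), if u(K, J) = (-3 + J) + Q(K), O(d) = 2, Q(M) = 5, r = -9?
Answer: 160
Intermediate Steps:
B(y) = 2*y
u(K, J) = 2 + J (u(K, J) = (-3 + J) + 5 = 2 + J)
W(N) = -7 - N (W(N) = (2 - 9) - N = -7 - N)
B(32) + W(-103) = 2*32 + (-7 - 1*(-103)) = 64 + (-7 + 103) = 64 + 96 = 160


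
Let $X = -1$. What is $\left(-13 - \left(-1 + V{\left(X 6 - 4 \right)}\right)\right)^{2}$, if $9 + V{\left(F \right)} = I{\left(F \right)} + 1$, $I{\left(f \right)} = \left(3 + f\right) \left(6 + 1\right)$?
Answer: $2025$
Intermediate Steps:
$I{\left(f \right)} = 21 + 7 f$ ($I{\left(f \right)} = \left(3 + f\right) 7 = 21 + 7 f$)
$V{\left(F \right)} = 13 + 7 F$ ($V{\left(F \right)} = -9 + \left(\left(21 + 7 F\right) + 1\right) = -9 + \left(22 + 7 F\right) = 13 + 7 F$)
$\left(-13 - \left(-1 + V{\left(X 6 - 4 \right)}\right)\right)^{2} = \left(-13 - \left(12 + 7 \left(\left(-1\right) 6 - 4\right)\right)\right)^{2} = \left(-13 - \left(12 + 7 \left(-6 - 4\right)\right)\right)^{2} = \left(-13 + \left(1 - \left(13 + 7 \left(-10\right)\right)\right)\right)^{2} = \left(-13 + \left(1 - \left(13 - 70\right)\right)\right)^{2} = \left(-13 + \left(1 - -57\right)\right)^{2} = \left(-13 + \left(1 + 57\right)\right)^{2} = \left(-13 + 58\right)^{2} = 45^{2} = 2025$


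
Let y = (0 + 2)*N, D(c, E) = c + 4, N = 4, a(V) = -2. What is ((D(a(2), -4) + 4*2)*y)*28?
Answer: 2240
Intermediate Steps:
D(c, E) = 4 + c
y = 8 (y = (0 + 2)*4 = 2*4 = 8)
((D(a(2), -4) + 4*2)*y)*28 = (((4 - 2) + 4*2)*8)*28 = ((2 + 8)*8)*28 = (10*8)*28 = 80*28 = 2240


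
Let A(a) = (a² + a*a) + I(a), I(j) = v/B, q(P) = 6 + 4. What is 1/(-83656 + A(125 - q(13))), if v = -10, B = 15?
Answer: -3/171620 ≈ -1.7480e-5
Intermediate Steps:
q(P) = 10
I(j) = -⅔ (I(j) = -10/15 = -10*1/15 = -⅔)
A(a) = -⅔ + 2*a² (A(a) = (a² + a*a) - ⅔ = (a² + a²) - ⅔ = 2*a² - ⅔ = -⅔ + 2*a²)
1/(-83656 + A(125 - q(13))) = 1/(-83656 + (-⅔ + 2*(125 - 1*10)²)) = 1/(-83656 + (-⅔ + 2*(125 - 10)²)) = 1/(-83656 + (-⅔ + 2*115²)) = 1/(-83656 + (-⅔ + 2*13225)) = 1/(-83656 + (-⅔ + 26450)) = 1/(-83656 + 79348/3) = 1/(-171620/3) = -3/171620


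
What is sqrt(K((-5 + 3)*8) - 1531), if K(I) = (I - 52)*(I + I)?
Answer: sqrt(645) ≈ 25.397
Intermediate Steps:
K(I) = 2*I*(-52 + I) (K(I) = (-52 + I)*(2*I) = 2*I*(-52 + I))
sqrt(K((-5 + 3)*8) - 1531) = sqrt(2*((-5 + 3)*8)*(-52 + (-5 + 3)*8) - 1531) = sqrt(2*(-2*8)*(-52 - 2*8) - 1531) = sqrt(2*(-16)*(-52 - 16) - 1531) = sqrt(2*(-16)*(-68) - 1531) = sqrt(2176 - 1531) = sqrt(645)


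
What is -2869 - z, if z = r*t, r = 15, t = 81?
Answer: -4084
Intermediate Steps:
z = 1215 (z = 15*81 = 1215)
-2869 - z = -2869 - 1*1215 = -2869 - 1215 = -4084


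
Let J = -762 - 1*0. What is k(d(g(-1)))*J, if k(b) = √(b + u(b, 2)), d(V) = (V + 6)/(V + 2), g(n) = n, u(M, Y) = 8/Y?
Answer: -2286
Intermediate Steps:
d(V) = (6 + V)/(2 + V)
k(b) = √(4 + b) (k(b) = √(b + 8/2) = √(b + 8*(½)) = √(b + 4) = √(4 + b))
J = -762 (J = -762 + 0 = -762)
k(d(g(-1)))*J = √(4 + (6 - 1)/(2 - 1))*(-762) = √(4 + 5/1)*(-762) = √(4 + 1*5)*(-762) = √(4 + 5)*(-762) = √9*(-762) = 3*(-762) = -2286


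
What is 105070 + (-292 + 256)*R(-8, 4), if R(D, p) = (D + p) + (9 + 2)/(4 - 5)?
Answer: 105610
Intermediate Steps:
R(D, p) = -11 + D + p (R(D, p) = (D + p) + 11/(-1) = (D + p) + 11*(-1) = (D + p) - 11 = -11 + D + p)
105070 + (-292 + 256)*R(-8, 4) = 105070 + (-292 + 256)*(-11 - 8 + 4) = 105070 - 36*(-15) = 105070 + 540 = 105610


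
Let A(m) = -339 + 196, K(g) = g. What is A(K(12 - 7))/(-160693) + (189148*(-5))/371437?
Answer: -11686206333/4591332757 ≈ -2.5453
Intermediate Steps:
A(m) = -143
A(K(12 - 7))/(-160693) + (189148*(-5))/371437 = -143/(-160693) + (189148*(-5))/371437 = -143*(-1/160693) - 945740*1/371437 = 11/12361 - 945740/371437 = -11686206333/4591332757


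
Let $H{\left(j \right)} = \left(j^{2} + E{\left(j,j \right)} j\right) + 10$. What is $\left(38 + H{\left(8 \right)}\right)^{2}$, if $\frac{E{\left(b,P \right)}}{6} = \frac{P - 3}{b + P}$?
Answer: $16129$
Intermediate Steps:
$E{\left(b,P \right)} = \frac{6 \left(-3 + P\right)}{P + b}$ ($E{\left(b,P \right)} = 6 \frac{P - 3}{b + P} = 6 \frac{-3 + P}{P + b} = \frac{6 \left(-3 + P\right)}{P + b}$)
$H{\left(j \right)} = 1 + j^{2} + 3 j$ ($H{\left(j \right)} = \left(j^{2} + \frac{6 \left(-3 + j\right)}{j + j} j\right) + 10 = \left(j^{2} + \frac{6 \left(-3 + j\right)}{2 j} j\right) + 10 = \left(j^{2} + 6 \frac{1}{2 j} \left(-3 + j\right) j\right) + 10 = \left(j^{2} + \frac{3 \left(-3 + j\right)}{j} j\right) + 10 = \left(j^{2} + \left(-9 + 3 j\right)\right) + 10 = \left(-9 + j^{2} + 3 j\right) + 10 = 1 + j^{2} + 3 j$)
$\left(38 + H{\left(8 \right)}\right)^{2} = \left(38 + \left(1 + 8^{2} + 3 \cdot 8\right)\right)^{2} = \left(38 + \left(1 + 64 + 24\right)\right)^{2} = \left(38 + 89\right)^{2} = 127^{2} = 16129$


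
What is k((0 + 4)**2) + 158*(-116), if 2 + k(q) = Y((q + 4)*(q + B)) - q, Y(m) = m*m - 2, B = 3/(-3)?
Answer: 71652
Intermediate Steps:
B = -1 (B = 3*(-1/3) = -1)
Y(m) = -2 + m**2 (Y(m) = m**2 - 2 = -2 + m**2)
k(q) = -4 - q + (-1 + q)**2*(4 + q)**2 (k(q) = -2 + ((-2 + ((q + 4)*(q - 1))**2) - q) = -2 + ((-2 + ((4 + q)*(-1 + q))**2) - q) = -2 + ((-2 + ((-1 + q)*(4 + q))**2) - q) = -2 + ((-2 + (-1 + q)**2*(4 + q)**2) - q) = -2 + (-2 - q + (-1 + q)**2*(4 + q)**2) = -4 - q + (-1 + q)**2*(4 + q)**2)
k((0 + 4)**2) + 158*(-116) = (-4 + (-4 + ((0 + 4)**2)**2 + 3*(0 + 4)**2)**2 - (0 + 4)**2) + 158*(-116) = (-4 + (-4 + (4**2)**2 + 3*4**2)**2 - 1*4**2) - 18328 = (-4 + (-4 + 16**2 + 3*16)**2 - 1*16) - 18328 = (-4 + (-4 + 256 + 48)**2 - 16) - 18328 = (-4 + 300**2 - 16) - 18328 = (-4 + 90000 - 16) - 18328 = 89980 - 18328 = 71652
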